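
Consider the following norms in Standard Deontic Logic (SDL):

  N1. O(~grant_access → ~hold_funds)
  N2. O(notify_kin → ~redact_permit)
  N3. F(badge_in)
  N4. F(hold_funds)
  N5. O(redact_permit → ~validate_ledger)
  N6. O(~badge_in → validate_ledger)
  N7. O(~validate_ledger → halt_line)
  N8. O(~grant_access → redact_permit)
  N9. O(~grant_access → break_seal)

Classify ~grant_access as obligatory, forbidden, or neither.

Forbidden

Premise 3 is F(badge_in), i.e. O(~badge_in).
From O(~badge_in) and premise 6, O(~badge_in → validate_ledger), we obtain O(validate_ledger).
Premise 5 is O(redact_permit → ~validate_ledger); contrapositively O(validate_ledger → ~redact_permit). Since O(validate_ledger) holds, K gives O(~redact_permit).
The contrapositive of premise 8 (O(~grant_access → redact_permit)) is O(~redact_permit → grant_access), and O(~redact_permit) is already established, so O(grant_access).
Premises 1, 2, 4, 7, 9 do not contribute to this derivation.
Thus O(grant_access), which is F(~grant_access): ~grant_access is forbidden.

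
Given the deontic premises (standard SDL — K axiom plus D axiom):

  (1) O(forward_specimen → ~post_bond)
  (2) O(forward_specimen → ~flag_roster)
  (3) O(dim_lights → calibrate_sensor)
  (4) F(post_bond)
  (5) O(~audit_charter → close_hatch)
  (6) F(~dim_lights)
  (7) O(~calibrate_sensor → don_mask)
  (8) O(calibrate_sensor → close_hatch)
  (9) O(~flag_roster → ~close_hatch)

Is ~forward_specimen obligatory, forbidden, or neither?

Premise 6, F(~dim_lights), is equivalent to O(dim_lights).
From O(dim_lights) and premise 3, O(dim_lights → calibrate_sensor), we obtain O(calibrate_sensor).
With premise 8, O(calibrate_sensor → close_hatch), the K-axiom yields O(close_hatch).
Premise 9 is O(~flag_roster → ~close_hatch); contrapositively O(close_hatch → flag_roster). Since O(close_hatch) holds, K gives O(flag_roster).
The contrapositive of premise 2 (O(forward_specimen → ~flag_roster)) is O(flag_roster → ~forward_specimen), and O(flag_roster) is already established, so O(~forward_specimen).
Premises 1, 4, 5, 7 do not contribute to this derivation.
Hence ~forward_specimen is obligatory.

Obligatory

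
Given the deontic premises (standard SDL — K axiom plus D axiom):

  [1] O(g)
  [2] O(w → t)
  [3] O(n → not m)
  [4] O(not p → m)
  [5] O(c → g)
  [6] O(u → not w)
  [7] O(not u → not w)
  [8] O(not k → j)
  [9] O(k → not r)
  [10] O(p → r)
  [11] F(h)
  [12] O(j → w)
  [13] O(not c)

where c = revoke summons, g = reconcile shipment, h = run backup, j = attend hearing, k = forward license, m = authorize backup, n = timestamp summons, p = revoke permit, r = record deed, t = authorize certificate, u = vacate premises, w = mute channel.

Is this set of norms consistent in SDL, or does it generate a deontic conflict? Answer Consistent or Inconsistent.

Premise 5 is O(c → g); even if O(g) held, inferring O(c) would be affirming the consequent — invalid.
So O(c) is not derivable, and the apparent clash with O(not c) does not arise.
A world satisfying every obligation exists (e.g. c=false, g=true, h=false, j=false, k=true, m=true, n=false, p=false, r=false, t=false, u=false, w=false); no atom is both obligatory and forbidden, so the set is consistent.

Consistent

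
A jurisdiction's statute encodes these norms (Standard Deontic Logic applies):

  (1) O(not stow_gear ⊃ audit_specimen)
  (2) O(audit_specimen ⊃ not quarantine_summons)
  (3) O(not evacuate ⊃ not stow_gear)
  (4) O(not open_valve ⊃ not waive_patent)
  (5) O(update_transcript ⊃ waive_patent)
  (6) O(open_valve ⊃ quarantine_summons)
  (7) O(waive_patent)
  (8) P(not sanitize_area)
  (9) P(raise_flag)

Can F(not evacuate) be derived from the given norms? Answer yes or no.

Premise 7 states O(waive_patent) outright.
Premise 4 is O(not open_valve ⊃ not waive_patent); contrapositively O(waive_patent ⊃ open_valve). Since O(waive_patent) holds, K gives O(open_valve).
With premise 6, O(open_valve ⊃ quarantine_summons), the K-axiom yields O(quarantine_summons).
The contrapositive of premise 2 (O(audit_specimen ⊃ not quarantine_summons)) is O(quarantine_summons ⊃ not audit_specimen), and O(quarantine_summons) is already established, so O(not audit_specimen).
The contrapositive of premise 1 (O(not stow_gear ⊃ audit_specimen)) is O(not audit_specimen ⊃ stow_gear), and O(not audit_specimen) is already established, so O(stow_gear).
Premise 3, O(not evacuate ⊃ not stow_gear), contraposes to O(stow_gear ⊃ evacuate); with O(stow_gear) we get O(evacuate).
Premises 5, 8, 9 do not contribute to this derivation.
So O(evacuate) holds, i.e. F(not evacuate). The claim follows.

Yes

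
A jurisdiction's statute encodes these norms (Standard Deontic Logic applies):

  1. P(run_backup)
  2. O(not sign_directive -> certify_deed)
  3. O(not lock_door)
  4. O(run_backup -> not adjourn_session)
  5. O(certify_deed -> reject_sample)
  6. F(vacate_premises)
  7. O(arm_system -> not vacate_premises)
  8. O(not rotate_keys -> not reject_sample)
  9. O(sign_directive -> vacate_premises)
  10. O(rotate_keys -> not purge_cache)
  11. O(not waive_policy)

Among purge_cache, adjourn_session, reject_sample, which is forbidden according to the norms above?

Premise 6 is F(vacate_premises), i.e. O(not vacate_premises).
Premise 9 is O(sign_directive -> vacate_premises); contrapositively O(not vacate_premises -> not sign_directive). Since O(not vacate_premises) holds, K gives O(not sign_directive).
With premise 2, O(not sign_directive -> certify_deed), the K-axiom yields O(certify_deed).
From O(certify_deed) and premise 5, O(certify_deed -> reject_sample), we obtain O(reject_sample).
Premise 8 is O(not rotate_keys -> not reject_sample); contrapositively O(reject_sample -> rotate_keys). Since O(reject_sample) holds, K gives O(rotate_keys).
Applying K to premise 10 (O(rotate_keys -> not purge_cache)) and O(rotate_keys) yields O(not purge_cache).
So O(not purge_cache) holds, i.e. purge_cache is forbidden. None of the other listed options is forbidden under the premises.

purge_cache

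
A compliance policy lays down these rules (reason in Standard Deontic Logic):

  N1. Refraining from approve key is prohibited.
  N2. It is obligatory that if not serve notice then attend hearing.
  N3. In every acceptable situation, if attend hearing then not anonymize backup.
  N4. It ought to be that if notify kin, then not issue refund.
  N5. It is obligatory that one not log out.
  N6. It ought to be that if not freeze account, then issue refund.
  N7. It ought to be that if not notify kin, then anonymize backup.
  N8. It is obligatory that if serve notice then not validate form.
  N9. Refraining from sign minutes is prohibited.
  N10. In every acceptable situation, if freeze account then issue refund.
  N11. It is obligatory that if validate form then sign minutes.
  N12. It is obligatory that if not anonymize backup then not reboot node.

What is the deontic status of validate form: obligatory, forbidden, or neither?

By case analysis on freeze_account: premise 10 gives O(freeze_account → issue_refund) and premise 6 gives O(¬freeze_account → issue_refund), so O(issue_refund) either way.
Premise 4 is O(notify_kin → ¬issue_refund); contrapositively O(issue_refund → ¬notify_kin). Since O(issue_refund) holds, K gives O(¬notify_kin).
Premise 7 is O(¬notify_kin → anonymize_backup); since O(¬notify_kin), deontic closure gives O(anonymize_backup).
The contrapositive of premise 3 (O(attend_hearing → ¬anonymize_backup)) is O(anonymize_backup → ¬attend_hearing), and O(anonymize_backup) is already established, so O(¬attend_hearing).
Premise 2, O(¬serve_notice → attend_hearing), contraposes to O(¬attend_hearing → serve_notice); with O(¬attend_hearing) we get O(serve_notice).
Applying K to premise 8 (O(serve_notice → ¬validate_form)) and O(serve_notice) yields O(¬validate_form).
Premises 1, 5, 9, 11, 12 do not contribute to this derivation.
Thus O(¬validate_form), which is F(validate_form): validate_form is forbidden.

Forbidden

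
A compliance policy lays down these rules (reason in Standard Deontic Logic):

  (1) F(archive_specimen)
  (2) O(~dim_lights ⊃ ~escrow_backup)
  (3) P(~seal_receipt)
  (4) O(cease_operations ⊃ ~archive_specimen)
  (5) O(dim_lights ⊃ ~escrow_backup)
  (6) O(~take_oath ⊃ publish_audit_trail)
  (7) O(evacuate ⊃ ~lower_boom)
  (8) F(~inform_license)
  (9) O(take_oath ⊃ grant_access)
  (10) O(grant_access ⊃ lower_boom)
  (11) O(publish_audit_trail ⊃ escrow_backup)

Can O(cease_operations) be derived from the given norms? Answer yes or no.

Premise 4 is O(cease_operations ⊃ ~archive_specimen); even if O(~archive_specimen) held, inferring O(cease_operations) would be affirming the consequent — invalid.
No other premise forces O(cease_operations). An ideal world satisfying every premise can still have cease_operations false, so O(cease_operations) is not derivable.

No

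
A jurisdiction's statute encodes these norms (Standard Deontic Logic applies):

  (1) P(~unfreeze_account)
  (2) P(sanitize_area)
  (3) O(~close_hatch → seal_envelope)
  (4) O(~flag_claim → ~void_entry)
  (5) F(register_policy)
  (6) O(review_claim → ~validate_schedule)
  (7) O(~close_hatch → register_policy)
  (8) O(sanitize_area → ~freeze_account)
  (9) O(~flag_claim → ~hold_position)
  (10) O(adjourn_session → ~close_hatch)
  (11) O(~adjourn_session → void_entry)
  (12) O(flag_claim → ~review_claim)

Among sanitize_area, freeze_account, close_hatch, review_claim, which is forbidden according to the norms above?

review_claim

Premise 5, F(register_policy), is equivalent to O(~register_policy).
The contrapositive of premise 7 (O(~close_hatch → register_policy)) is O(~register_policy → close_hatch), and O(~register_policy) is already established, so O(close_hatch).
Premise 10 is O(adjourn_session → ~close_hatch); contrapositively O(close_hatch → ~adjourn_session). Since O(close_hatch) holds, K gives O(~adjourn_session).
With premise 11, O(~adjourn_session → void_entry), the K-axiom yields O(void_entry).
Premise 4, O(~flag_claim → ~void_entry), contraposes to O(void_entry → flag_claim); with O(void_entry) we get O(flag_claim).
Premise 12 is O(flag_claim → ~review_claim); since O(flag_claim), deontic closure gives O(~review_claim).
So O(~review_claim) holds, i.e. review_claim is forbidden. None of the other listed options is forbidden under the premises.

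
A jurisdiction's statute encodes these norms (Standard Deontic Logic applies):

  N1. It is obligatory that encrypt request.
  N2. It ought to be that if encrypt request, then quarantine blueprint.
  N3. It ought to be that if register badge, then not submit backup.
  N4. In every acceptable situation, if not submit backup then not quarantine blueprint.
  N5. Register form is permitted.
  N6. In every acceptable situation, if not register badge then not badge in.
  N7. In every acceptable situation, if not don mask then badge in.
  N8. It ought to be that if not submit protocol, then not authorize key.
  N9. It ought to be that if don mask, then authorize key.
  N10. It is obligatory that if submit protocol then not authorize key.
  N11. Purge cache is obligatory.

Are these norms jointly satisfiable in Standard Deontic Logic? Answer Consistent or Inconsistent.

Inconsistent

Premises 10 and 8 are O(submit_protocol → ¬authorize_key) and O(¬submit_protocol → ¬authorize_key); every ideal world satisfies submit_protocol or ¬submit_protocol, so in either case ¬authorize_key holds — hence O(¬authorize_key).
Premise 9 is O(don_mask → authorize_key); contrapositively O(¬authorize_key → ¬don_mask). Since O(¬authorize_key) holds, K gives O(¬don_mask).
Applying K to premise 7 (O(¬don_mask → badge_in)) and O(¬don_mask) yields O(badge_in).
Premise 6 is O(¬register_badge → ¬badge_in); contrapositively O(badge_in → register_badge). Since O(badge_in) holds, K gives O(register_badge).
With premise 3, O(register_badge → ¬submit_backup), the K-axiom yields O(¬submit_backup).
From O(¬submit_backup) and premise 4, O(¬submit_backup → ¬quarantine_blueprint), we obtain O(¬quarantine_blueprint).
Premise 2, O(encrypt_request → quarantine_blueprint), contraposes to O(¬quarantine_blueprint → ¬encrypt_request); with O(¬quarantine_blueprint) we get O(¬encrypt_request).
But premise 1 directly asserts O(encrypt_request).
We now have both O(¬encrypt_request) and O(encrypt_request) — encrypt_request is simultaneously obligatory and forbidden, violating the D-axiom.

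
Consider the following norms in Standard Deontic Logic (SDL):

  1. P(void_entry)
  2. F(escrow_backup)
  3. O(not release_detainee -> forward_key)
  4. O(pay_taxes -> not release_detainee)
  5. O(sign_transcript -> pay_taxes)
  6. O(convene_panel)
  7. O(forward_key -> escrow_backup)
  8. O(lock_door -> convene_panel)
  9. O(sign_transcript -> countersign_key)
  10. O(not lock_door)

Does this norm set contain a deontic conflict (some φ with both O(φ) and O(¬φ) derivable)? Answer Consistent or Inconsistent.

Premise 8 is O(lock_door -> convene_panel); even if O(convene_panel) held, inferring O(lock_door) would be affirming the consequent — invalid.
So O(lock_door) is not derivable, and the apparent clash with O(not lock_door) does not arise.
A world satisfying every obligation exists (e.g. convene_panel=true, countersign_key=false, escrow_backup=false, forward_key=false, lock_door=false, pay_taxes=false, release_detainee=true, sign_transcript=false, void_entry=false); no atom is both obligatory and forbidden, so the set is consistent.

Consistent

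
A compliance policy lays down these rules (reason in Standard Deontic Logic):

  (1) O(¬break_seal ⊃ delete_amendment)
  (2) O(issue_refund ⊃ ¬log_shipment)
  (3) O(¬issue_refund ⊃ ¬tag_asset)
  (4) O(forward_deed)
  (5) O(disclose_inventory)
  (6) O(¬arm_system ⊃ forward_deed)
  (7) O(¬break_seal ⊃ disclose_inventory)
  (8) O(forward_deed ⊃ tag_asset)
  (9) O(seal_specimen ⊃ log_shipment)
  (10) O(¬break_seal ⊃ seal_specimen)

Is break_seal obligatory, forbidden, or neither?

Premise 4 states O(forward_deed) outright.
Applying K to premise 8 (O(forward_deed ⊃ tag_asset)) and O(forward_deed) yields O(tag_asset).
The contrapositive of premise 3 (O(¬issue_refund ⊃ ¬tag_asset)) is O(tag_asset ⊃ issue_refund), and O(tag_asset) is already established, so O(issue_refund).
From O(issue_refund) and premise 2, O(issue_refund ⊃ ¬log_shipment), we obtain O(¬log_shipment).
Premise 9, O(seal_specimen ⊃ log_shipment), contraposes to O(¬log_shipment ⊃ ¬seal_specimen); with O(¬log_shipment) we get O(¬seal_specimen).
The contrapositive of premise 10 (O(¬break_seal ⊃ seal_specimen)) is O(¬seal_specimen ⊃ break_seal), and O(¬seal_specimen) is already established, so O(break_seal).
Premises 1, 5, 6, 7 do not contribute to this derivation.
Hence break_seal is obligatory.

Obligatory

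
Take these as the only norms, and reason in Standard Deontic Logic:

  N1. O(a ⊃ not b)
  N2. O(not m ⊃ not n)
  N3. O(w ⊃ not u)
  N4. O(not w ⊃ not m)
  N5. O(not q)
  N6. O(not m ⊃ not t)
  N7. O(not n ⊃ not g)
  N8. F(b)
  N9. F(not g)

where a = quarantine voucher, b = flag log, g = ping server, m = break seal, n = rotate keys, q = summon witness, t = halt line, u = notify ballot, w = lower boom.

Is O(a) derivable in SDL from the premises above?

No

Premise 1 is O(a ⊃ not b); even if O(not b) held, inferring O(a) would be affirming the consequent — invalid.
No other premise forces O(a). An ideal world satisfying every premise can still have a false, so O(a) is not derivable.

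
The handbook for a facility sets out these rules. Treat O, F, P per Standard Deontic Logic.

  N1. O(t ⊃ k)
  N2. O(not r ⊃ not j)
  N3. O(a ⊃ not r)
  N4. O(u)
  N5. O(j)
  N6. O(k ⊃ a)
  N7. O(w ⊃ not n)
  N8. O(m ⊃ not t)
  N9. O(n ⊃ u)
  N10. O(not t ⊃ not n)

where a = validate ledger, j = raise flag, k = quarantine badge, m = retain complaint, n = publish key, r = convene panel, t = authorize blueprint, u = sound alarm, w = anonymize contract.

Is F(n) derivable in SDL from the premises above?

Premise 5 states O(j) outright.
The contrapositive of premise 2 (O(not r ⊃ not j)) is O(j ⊃ r), and O(j) is already established, so O(r).
Premise 3, O(a ⊃ not r), contraposes to O(r ⊃ not a); with O(r) we get O(not a).
The contrapositive of premise 6 (O(k ⊃ a)) is O(not a ⊃ not k), and O(not a) is already established, so O(not k).
Premise 1 is O(t ⊃ k); contrapositively O(not k ⊃ not t). Since O(not k) holds, K gives O(not t).
With premise 10, O(not t ⊃ not n), the K-axiom yields O(not n).
Premises 4, 7, 8, 9 do not contribute to this derivation.
So O(not n) holds, i.e. F(n). The claim follows.

Yes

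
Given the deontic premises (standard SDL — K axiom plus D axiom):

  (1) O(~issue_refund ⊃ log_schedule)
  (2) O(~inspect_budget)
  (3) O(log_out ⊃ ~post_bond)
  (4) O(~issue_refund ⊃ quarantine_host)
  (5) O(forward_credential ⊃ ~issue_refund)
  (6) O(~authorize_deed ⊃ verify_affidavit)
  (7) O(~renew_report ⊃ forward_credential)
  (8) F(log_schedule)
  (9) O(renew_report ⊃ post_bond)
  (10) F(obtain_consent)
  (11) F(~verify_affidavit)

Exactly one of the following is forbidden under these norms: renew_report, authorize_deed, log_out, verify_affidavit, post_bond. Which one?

log_out

Premise 8 is F(log_schedule), i.e. O(~log_schedule).
The contrapositive of premise 1 (O(~issue_refund ⊃ log_schedule)) is O(~log_schedule ⊃ issue_refund), and O(~log_schedule) is already established, so O(issue_refund).
The contrapositive of premise 5 (O(forward_credential ⊃ ~issue_refund)) is O(issue_refund ⊃ ~forward_credential), and O(issue_refund) is already established, so O(~forward_credential).
Premise 7, O(~renew_report ⊃ forward_credential), contraposes to O(~forward_credential ⊃ renew_report); with O(~forward_credential) we get O(renew_report).
With premise 9, O(renew_report ⊃ post_bond), the K-axiom yields O(post_bond).
Premise 3, O(log_out ⊃ ~post_bond), contraposes to O(post_bond ⊃ ~log_out); with O(post_bond) we get O(~log_out).
So O(~log_out) holds, i.e. log_out is forbidden. None of the other listed options is forbidden under the premises.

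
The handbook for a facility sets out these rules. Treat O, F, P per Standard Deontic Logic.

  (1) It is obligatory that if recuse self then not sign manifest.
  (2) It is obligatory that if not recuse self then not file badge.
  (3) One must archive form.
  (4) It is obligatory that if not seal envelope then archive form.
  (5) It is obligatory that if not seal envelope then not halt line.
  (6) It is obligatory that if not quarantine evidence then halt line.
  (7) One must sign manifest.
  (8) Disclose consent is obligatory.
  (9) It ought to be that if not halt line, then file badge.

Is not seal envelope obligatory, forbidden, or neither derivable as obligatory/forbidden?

Premise 7 gives O(sign_manifest).
Premise 1 is O(recuse_self → ¬sign_manifest); contrapositively O(sign_manifest → ¬recuse_self). Since O(sign_manifest) holds, K gives O(¬recuse_self).
Applying K to premise 2 (O(¬recuse_self → ¬file_badge)) and O(¬recuse_self) yields O(¬file_badge).
Premise 9, O(¬halt_line → file_badge), contraposes to O(¬file_badge → halt_line); with O(¬file_badge) we get O(halt_line).
The contrapositive of premise 5 (O(¬seal_envelope → ¬halt_line)) is O(halt_line → seal_envelope), and O(halt_line) is already established, so O(seal_envelope).
Premises 3, 4, 6, 8 do not contribute to this derivation.
Thus O(seal_envelope), which is F(¬seal_envelope): ¬seal_envelope is forbidden.

Forbidden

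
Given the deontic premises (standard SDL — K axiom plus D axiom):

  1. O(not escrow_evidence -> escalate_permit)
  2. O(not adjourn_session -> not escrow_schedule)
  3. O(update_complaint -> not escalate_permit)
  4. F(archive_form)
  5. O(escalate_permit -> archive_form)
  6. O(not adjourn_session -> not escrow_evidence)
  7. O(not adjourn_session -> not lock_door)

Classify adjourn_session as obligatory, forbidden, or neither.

F(archive_form) at premise 4 means O(not archive_form).
Premise 5 is O(escalate_permit -> archive_form); contrapositively O(not archive_form -> not escalate_permit). Since O(not archive_form) holds, K gives O(not escalate_permit).
The contrapositive of premise 1 (O(not escrow_evidence -> escalate_permit)) is O(not escalate_permit -> escrow_evidence), and O(not escalate_permit) is already established, so O(escrow_evidence).
Premise 6, O(not adjourn_session -> not escrow_evidence), contraposes to O(escrow_evidence -> adjourn_session); with O(escrow_evidence) we get O(adjourn_session).
Premises 2, 3, 7 do not contribute to this derivation.
Hence adjourn_session is obligatory.

Obligatory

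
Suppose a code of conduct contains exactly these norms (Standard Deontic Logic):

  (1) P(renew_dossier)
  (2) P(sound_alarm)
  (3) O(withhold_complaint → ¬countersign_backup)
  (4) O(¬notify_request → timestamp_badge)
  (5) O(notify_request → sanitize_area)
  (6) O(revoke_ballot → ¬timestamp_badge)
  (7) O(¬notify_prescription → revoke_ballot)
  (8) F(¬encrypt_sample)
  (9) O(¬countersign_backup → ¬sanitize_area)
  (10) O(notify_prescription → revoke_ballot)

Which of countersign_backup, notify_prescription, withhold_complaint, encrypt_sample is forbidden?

withhold_complaint

Premises 10 and 7 are O(notify_prescription → revoke_ballot) and O(¬notify_prescription → revoke_ballot); every ideal world satisfies notify_prescription or ¬notify_prescription, so in either case revoke_ballot holds — hence O(revoke_ballot).
With premise 6, O(revoke_ballot → ¬timestamp_badge), the K-axiom yields O(¬timestamp_badge).
The contrapositive of premise 4 (O(¬notify_request → timestamp_badge)) is O(¬timestamp_badge → notify_request), and O(¬timestamp_badge) is already established, so O(notify_request).
From O(notify_request) and premise 5, O(notify_request → sanitize_area), we obtain O(sanitize_area).
Premise 9, O(¬countersign_backup → ¬sanitize_area), contraposes to O(sanitize_area → countersign_backup); with O(sanitize_area) we get O(countersign_backup).
Premise 3 is O(withhold_complaint → ¬countersign_backup); contrapositively O(countersign_backup → ¬withhold_complaint). Since O(countersign_backup) holds, K gives O(¬withhold_complaint).
So O(¬withhold_complaint) holds, i.e. withhold_complaint is forbidden. None of the other listed options is forbidden under the premises.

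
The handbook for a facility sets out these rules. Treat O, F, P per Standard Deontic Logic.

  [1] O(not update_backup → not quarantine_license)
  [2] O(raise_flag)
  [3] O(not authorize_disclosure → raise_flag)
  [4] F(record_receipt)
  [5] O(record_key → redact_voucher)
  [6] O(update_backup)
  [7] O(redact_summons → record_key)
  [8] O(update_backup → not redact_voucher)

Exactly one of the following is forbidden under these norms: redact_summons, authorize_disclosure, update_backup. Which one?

redact_summons

Premise 6 states O(update_backup) outright.
From O(update_backup) and premise 8, O(update_backup → not redact_voucher), we obtain O(not redact_voucher).
The contrapositive of premise 5 (O(record_key → redact_voucher)) is O(not redact_voucher → not record_key), and O(not redact_voucher) is already established, so O(not record_key).
The contrapositive of premise 7 (O(redact_summons → record_key)) is O(not record_key → not redact_summons), and O(not record_key) is already established, so O(not redact_summons).
So O(not redact_summons) holds, i.e. redact_summons is forbidden. None of the other listed options is forbidden under the premises.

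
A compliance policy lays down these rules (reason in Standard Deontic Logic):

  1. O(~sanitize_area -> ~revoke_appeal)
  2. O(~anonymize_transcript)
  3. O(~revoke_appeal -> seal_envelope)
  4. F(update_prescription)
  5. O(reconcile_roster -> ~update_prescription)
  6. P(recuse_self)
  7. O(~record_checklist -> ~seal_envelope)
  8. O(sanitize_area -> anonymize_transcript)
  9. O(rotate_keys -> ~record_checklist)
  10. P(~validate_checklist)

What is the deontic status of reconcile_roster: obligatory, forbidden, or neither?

Premise 5 is O(reconcile_roster -> ~update_prescription); even if O(~update_prescription) held, inferring O(reconcile_roster) would be affirming the consequent — invalid.
No premise or chain of K-axiom applications forces O(reconcile_roster), and none forces O(~reconcile_roster). So reconcile_roster is neither obligatory nor forbidden under these norms.

Neither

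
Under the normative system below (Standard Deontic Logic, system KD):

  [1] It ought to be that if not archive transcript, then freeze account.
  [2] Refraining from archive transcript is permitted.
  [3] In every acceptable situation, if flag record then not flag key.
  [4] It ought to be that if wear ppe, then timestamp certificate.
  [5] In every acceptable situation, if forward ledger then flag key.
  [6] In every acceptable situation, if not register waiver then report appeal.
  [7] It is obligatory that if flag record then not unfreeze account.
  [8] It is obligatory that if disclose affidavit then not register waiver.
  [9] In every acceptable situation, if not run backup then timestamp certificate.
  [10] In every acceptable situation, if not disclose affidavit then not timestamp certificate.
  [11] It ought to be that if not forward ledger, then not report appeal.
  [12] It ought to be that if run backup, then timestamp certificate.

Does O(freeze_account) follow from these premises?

No

Premise 1 is O(¬archive_transcript → freeze_account), but O(¬archive_transcript) is not derivable from the premises (the permission P(¬archive_transcript) asserts only ¬O(archive_transcript), not O(¬archive_transcript)), so it does not yield O(freeze_account).
No other premise forces O(freeze_account). An ideal world satisfying every premise can still have freeze_account false, so O(freeze_account) is not derivable.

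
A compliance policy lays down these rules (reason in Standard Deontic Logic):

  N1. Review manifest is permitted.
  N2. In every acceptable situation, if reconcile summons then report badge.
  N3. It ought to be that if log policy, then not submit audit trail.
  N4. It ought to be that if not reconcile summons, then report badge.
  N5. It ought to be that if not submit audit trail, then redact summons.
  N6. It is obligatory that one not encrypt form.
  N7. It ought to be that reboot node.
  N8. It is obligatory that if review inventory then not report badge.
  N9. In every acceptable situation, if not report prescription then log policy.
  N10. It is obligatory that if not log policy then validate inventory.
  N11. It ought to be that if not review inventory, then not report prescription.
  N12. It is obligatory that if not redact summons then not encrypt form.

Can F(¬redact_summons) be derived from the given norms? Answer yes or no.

Yes

By case analysis on ¬reconcile_summons: premise 4 gives O(¬reconcile_summons → report_badge) and premise 2 gives O(reconcile_summons → report_badge), so O(report_badge) either way.
The contrapositive of premise 8 (O(review_inventory → ¬report_badge)) is O(report_badge → ¬review_inventory), and O(report_badge) is already established, so O(¬review_inventory).
With premise 11, O(¬review_inventory → ¬report_prescription), the K-axiom yields O(¬report_prescription).
From O(¬report_prescription) and premise 9, O(¬report_prescription → log_policy), we obtain O(log_policy).
Applying K to premise 3 (O(log_policy → ¬submit_audit_trail)) and O(log_policy) yields O(¬submit_audit_trail).
From O(¬submit_audit_trail) and premise 5, O(¬submit_audit_trail → redact_summons), we obtain O(redact_summons).
Premises 1, 6, 7, 10, 12 do not contribute to this derivation.
So O(redact_summons) holds, i.e. F(¬redact_summons). The claim follows.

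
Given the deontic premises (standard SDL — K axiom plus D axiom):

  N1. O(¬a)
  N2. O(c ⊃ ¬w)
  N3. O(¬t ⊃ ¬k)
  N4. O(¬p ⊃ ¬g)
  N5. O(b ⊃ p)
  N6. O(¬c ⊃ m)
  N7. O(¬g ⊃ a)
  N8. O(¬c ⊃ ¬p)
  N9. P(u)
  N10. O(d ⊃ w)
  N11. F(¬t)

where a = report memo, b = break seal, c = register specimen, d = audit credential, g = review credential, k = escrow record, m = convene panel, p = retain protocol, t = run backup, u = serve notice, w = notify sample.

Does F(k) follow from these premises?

Premise 3 is O(¬t ⊃ ¬k), but O(¬t) is not derivable from the premises, so it does not yield O(¬k).
No other premise forces O(¬k). An ideal world satisfying every premise can still have k true, so F(k) is not derivable.

No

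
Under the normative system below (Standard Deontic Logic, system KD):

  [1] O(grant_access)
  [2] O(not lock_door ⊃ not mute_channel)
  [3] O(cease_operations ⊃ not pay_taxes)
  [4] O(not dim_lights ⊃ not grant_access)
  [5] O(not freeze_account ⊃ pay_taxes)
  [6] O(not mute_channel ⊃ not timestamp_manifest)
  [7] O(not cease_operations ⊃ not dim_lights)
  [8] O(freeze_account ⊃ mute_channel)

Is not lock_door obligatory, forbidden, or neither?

Forbidden

Premise 1 states O(grant_access) outright.
Premise 4, O(not dim_lights ⊃ not grant_access), contraposes to O(grant_access ⊃ dim_lights); with O(grant_access) we get O(dim_lights).
The contrapositive of premise 7 (O(not cease_operations ⊃ not dim_lights)) is O(dim_lights ⊃ cease_operations), and O(dim_lights) is already established, so O(cease_operations).
With premise 3, O(cease_operations ⊃ not pay_taxes), the K-axiom yields O(not pay_taxes).
Premise 5 is O(not freeze_account ⊃ pay_taxes); contrapositively O(not pay_taxes ⊃ freeze_account). Since O(not pay_taxes) holds, K gives O(freeze_account).
With premise 8, O(freeze_account ⊃ mute_channel), the K-axiom yields O(mute_channel).
The contrapositive of premise 2 (O(not lock_door ⊃ not mute_channel)) is O(mute_channel ⊃ lock_door), and O(mute_channel) is already established, so O(lock_door).
Premise 6 does not contribute to this derivation.
Thus O(lock_door), which is F(not lock_door): not lock_door is forbidden.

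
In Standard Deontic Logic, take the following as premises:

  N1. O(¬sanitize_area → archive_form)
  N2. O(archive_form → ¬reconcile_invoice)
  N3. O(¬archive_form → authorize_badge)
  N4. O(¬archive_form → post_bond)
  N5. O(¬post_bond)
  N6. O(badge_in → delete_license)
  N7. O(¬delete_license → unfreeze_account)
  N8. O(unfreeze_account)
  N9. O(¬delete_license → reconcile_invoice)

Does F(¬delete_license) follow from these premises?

Premise 5 states O(¬post_bond) outright.
The contrapositive of premise 4 (O(¬archive_form → post_bond)) is O(¬post_bond → archive_form), and O(¬post_bond) is already established, so O(archive_form).
From O(archive_form) and premise 2, O(archive_form → ¬reconcile_invoice), we obtain O(¬reconcile_invoice).
Premise 9, O(¬delete_license → reconcile_invoice), contraposes to O(¬reconcile_invoice → delete_license); with O(¬reconcile_invoice) we get O(delete_license).
Premises 1, 3, 6, 7, 8 do not contribute to this derivation.
So O(delete_license) holds, i.e. F(¬delete_license). The claim follows.

Yes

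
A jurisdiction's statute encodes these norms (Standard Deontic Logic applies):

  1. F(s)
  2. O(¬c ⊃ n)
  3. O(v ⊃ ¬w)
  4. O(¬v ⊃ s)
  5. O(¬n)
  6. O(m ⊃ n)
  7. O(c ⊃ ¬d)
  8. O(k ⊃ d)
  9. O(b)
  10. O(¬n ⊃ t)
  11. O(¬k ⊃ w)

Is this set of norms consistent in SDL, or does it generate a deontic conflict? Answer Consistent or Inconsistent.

Premise 1 is F(s), i.e. O(¬s).
The contrapositive of premise 4 (O(¬v ⊃ s)) is O(¬s ⊃ v), and O(¬s) is already established, so O(v).
With premise 3, O(v ⊃ ¬w), the K-axiom yields O(¬w).
Premise 11 is O(¬k ⊃ w); contrapositively O(¬w ⊃ k). Since O(¬w) holds, K gives O(k).
With premise 8, O(k ⊃ d), the K-axiom yields O(d).
The contrapositive of premise 7 (O(c ⊃ ¬d)) is O(d ⊃ ¬c), and O(d) is already established, so O(¬c).
Applying K to premise 2 (O(¬c ⊃ n)) and O(¬c) yields O(n).
But premise 5 directly asserts O(¬n).
We now have both O(n) and O(¬n) — n is simultaneously obligatory and forbidden, violating the D-axiom.

Inconsistent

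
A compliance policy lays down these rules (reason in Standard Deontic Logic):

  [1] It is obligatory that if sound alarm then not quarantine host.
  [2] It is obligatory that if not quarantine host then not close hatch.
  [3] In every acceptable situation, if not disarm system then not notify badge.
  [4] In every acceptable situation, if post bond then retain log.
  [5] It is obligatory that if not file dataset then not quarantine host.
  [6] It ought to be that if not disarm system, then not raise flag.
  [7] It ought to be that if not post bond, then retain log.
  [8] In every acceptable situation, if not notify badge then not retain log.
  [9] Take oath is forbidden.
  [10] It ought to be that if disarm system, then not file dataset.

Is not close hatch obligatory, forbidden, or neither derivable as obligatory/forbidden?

Premises 7 and 4 are O(¬post_bond → retain_log) and O(post_bond → retain_log); every ideal world satisfies ¬post_bond or post_bond, so in either case retain_log holds — hence O(retain_log).
Premise 8 is O(¬notify_badge → ¬retain_log); contrapositively O(retain_log → notify_badge). Since O(retain_log) holds, K gives O(notify_badge).
The contrapositive of premise 3 (O(¬disarm_system → ¬notify_badge)) is O(notify_badge → disarm_system), and O(notify_badge) is already established, so O(disarm_system).
Applying K to premise 10 (O(disarm_system → ¬file_dataset)) and O(disarm_system) yields O(¬file_dataset).
Applying K to premise 5 (O(¬file_dataset → ¬quarantine_host)) and O(¬file_dataset) yields O(¬quarantine_host).
Applying K to premise 2 (O(¬quarantine_host → ¬close_hatch)) and O(¬quarantine_host) yields O(¬close_hatch).
Premises 1, 6, 9 do not contribute to this derivation.
Hence ¬close_hatch is obligatory.

Obligatory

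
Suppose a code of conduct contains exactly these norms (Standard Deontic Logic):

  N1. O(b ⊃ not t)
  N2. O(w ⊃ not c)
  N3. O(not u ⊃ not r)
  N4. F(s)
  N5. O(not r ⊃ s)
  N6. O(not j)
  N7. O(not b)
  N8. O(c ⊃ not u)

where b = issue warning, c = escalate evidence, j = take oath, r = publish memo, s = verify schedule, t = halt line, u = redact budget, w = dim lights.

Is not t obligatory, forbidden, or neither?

Premise 1 is O(b ⊃ not t), but O(b) is not derivable from the premises, so it does not yield O(not t).
No premise or chain of K-axiom applications forces O(not t), and none forces O(t). So not t is neither obligatory nor forbidden under these norms.

Neither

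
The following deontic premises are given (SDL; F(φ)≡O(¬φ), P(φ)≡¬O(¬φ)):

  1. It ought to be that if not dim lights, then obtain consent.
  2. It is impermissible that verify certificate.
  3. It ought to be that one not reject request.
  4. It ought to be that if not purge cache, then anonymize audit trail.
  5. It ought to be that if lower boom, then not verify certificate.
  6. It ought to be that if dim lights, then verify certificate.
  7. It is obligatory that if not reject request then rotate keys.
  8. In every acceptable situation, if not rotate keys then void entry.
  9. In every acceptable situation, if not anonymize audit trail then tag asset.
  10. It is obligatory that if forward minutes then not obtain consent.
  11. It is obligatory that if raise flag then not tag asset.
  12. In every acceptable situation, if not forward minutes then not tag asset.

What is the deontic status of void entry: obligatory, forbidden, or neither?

Neither

Premise 8 is O(¬rotate_keys → void_entry), but O(¬rotate_keys) is not derivable from the premises, so it does not yield O(void_entry).
No premise or chain of K-axiom applications forces O(void_entry), and none forces O(¬void_entry). So void_entry is neither obligatory nor forbidden under these norms.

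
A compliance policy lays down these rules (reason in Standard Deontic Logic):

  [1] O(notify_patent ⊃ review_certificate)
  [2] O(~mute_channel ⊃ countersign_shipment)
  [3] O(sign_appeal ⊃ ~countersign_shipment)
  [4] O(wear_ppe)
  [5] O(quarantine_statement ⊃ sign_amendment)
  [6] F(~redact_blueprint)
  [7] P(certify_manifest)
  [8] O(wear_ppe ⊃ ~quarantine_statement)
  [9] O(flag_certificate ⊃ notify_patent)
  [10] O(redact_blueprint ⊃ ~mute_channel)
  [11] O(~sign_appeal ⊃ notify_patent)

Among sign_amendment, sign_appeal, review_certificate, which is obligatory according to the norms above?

F(~redact_blueprint) at premise 6 means O(redact_blueprint).
With premise 10, O(redact_blueprint ⊃ ~mute_channel), the K-axiom yields O(~mute_channel).
Premise 2 is O(~mute_channel ⊃ countersign_shipment); since O(~mute_channel), deontic closure gives O(countersign_shipment).
The contrapositive of premise 3 (O(sign_appeal ⊃ ~countersign_shipment)) is O(countersign_shipment ⊃ ~sign_appeal), and O(countersign_shipment) is already established, so O(~sign_appeal).
From O(~sign_appeal) and premise 11, O(~sign_appeal ⊃ notify_patent), we obtain O(notify_patent).
From O(notify_patent) and premise 1, O(notify_patent ⊃ review_certificate), we obtain O(review_certificate).
So O(review_certificate) holds — review_certificate is obligatory. None of the other listed options is made obligatory by any chain of premises.

review_certificate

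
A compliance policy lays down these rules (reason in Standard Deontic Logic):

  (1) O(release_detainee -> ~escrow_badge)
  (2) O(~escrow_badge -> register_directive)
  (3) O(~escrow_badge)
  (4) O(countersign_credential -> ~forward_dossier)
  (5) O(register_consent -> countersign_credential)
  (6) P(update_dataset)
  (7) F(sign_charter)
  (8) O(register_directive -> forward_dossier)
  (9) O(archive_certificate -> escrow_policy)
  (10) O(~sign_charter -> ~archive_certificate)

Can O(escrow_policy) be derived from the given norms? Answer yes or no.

No

Premise 9 is O(archive_certificate -> escrow_policy), but O(archive_certificate) is not derivable from the premises, so it does not yield O(escrow_policy).
No other premise forces O(escrow_policy). An ideal world satisfying every premise can still have escrow_policy false, so O(escrow_policy) is not derivable.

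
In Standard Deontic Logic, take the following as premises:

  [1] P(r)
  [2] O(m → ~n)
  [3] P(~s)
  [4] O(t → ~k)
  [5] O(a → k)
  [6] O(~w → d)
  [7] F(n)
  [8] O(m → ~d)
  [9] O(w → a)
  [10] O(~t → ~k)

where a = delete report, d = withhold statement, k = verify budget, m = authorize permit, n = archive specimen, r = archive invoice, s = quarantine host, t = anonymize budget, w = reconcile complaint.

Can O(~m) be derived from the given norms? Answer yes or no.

Yes

Premises 10 and 4 are O(~t → ~k) and O(t → ~k); every ideal world satisfies ~t or t, so in either case ~k holds — hence O(~k).
Premise 5, O(a → k), contraposes to O(~k → ~a); with O(~k) we get O(~a).
Premise 9, O(w → a), contraposes to O(~a → ~w); with O(~a) we get O(~w).
With premise 6, O(~w → d), the K-axiom yields O(d).
Premise 8 is O(m → ~d); contrapositively O(d → ~m). Since O(d) holds, K gives O(~m).
Premises 1, 2, 3, 7 do not contribute to this derivation.
So O(~m) follows.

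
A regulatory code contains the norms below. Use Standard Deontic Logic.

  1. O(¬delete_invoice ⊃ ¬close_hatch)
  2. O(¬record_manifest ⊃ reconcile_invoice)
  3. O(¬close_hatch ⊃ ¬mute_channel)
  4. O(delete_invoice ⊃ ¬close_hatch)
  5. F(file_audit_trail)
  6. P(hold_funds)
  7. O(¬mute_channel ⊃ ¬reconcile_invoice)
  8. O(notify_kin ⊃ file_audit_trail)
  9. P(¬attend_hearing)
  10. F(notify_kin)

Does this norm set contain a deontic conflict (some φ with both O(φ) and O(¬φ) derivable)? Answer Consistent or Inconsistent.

Consistent

Premise 8 is O(notify_kin ⊃ file_audit_trail), but O(notify_kin) is not derivable from the premises, so it does not yield O(file_audit_trail).
So O(file_audit_trail) is not derivable, and the apparent clash with O(¬file_audit_trail) does not arise.
A world satisfying every obligation exists (e.g. attend_hearing=false, close_hatch=false, delete_invoice=false, file_audit_trail=false, hold_funds=false, mute_channel=false, notify_kin=false, reconcile_invoice=false, record_manifest=true); no atom is both obligatory and forbidden, so the set is consistent.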